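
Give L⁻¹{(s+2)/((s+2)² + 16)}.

Using frequency shift: L⁻¹{(s-a)/((s-a)² + b²)} = e^(at)cos(bt). Here a=-2, b=4

Final answer: e^(-2t)·cos(4t)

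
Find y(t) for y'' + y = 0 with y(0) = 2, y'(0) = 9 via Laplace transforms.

L{y''} + 1L{y} = 0. s²Y - 2s - 9 + Y = 0. Y(s² + 1) = 2s + 9. Y = (2s + 9)/(s² + 1). Inverting: y(t) = 2cos(t) + 9sin(t)

Final answer: y(t) = 2cos(t) + 9sin(t)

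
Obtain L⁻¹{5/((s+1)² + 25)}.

Form: b/((s-a)² + b²) → e^(at)sin(bt). With a=-1, b=5

Final answer: e^(-t)·sin(5t)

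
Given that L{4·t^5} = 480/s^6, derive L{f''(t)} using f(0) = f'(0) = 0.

L{f''(t)} = s²F(s) - sf(0) - f'(0) = s²·480/s^6 - 0 - 0 = 480/s^4

Final answer: 480/s^4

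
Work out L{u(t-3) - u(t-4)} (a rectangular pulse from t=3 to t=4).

L{u(t-a)} = e^(-as)/s. L{u(t-3) - u(t-4)} = (e^(-3s) - e^(-4s))/s

Final answer: (e^(-3s) - e^(-4s))/s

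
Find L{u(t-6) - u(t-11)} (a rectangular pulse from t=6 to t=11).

L{u(t-a)} = e^(-as)/s. L{u(t-6) - u(t-11)} = (e^(-6s) - e^(-11s))/s

Final answer: (e^(-6s) - e^(-11s))/s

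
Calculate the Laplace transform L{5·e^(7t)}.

L{e^(at)} = 1/(s-a), so L{e^(7t)} = 1/(s-7). Then L{5·e^(7t)} = 5/(s-7)

Final answer: 5/(s-7)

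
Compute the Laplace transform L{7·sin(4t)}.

L{sin(ωt)} = ω/(s² + ω²), so L{sin(4t)} = 4/(s² + 16). Then L{7·sin(4t)} = 7·4/(s² + 16) = 28/(s² + 16)

Final answer: 28/(s² + 16)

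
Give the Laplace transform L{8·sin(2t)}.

L{sin(ωt)} = ω/(s² + ω²), so L{sin(2t)} = 2/(s² + 4). Then L{8·sin(2t)} = 8·2/(s² + 4) = 16/(s² + 4)

Final answer: 16/(s² + 4)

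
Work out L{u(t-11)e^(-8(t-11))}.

u(t-a)f(t-a) with f(t)=e^(-8t). L{e^(-8t)} = 1/(s+8). By time shift: e^(-11s)/(s+8)

Final answer: e^(-11s)/(s+8)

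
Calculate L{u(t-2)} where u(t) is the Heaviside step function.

L{u(t-a)} = e^(-as)/s. Here a=2, so L{u(t-2)} = e^(-2s)/s

Final answer: e^(-2s)/s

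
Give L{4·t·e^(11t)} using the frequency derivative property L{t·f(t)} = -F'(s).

L{e^(11t)} = 1/(s-11). By frequency derivative: L{t·e^(11t)} = -d/ds[1/(s-11)] = -(-1)/(s-11)² = 1/(s-11)². Then L{4·t·e^(11t)} = 4·1/(s-11)² = 4/(s-11)²

Final answer: 4/(s-11)²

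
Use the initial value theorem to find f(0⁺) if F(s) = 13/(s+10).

f(0⁺) = lim_{s→∞} s·13/(s+10) = lim_{s→∞} 13s/(s+10) = 13

Final answer: 13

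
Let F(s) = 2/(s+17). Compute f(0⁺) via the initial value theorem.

f(0⁺) = lim_{s→∞} s·2/(s+17) = lim_{s→∞} 2s/(s+17) = 2

Final answer: 2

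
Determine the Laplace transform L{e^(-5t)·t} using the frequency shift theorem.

L{e^(at)·t^n} = n!/(s-a)^(n+1), so L{e^(-5t)·t} = 1/(s+5)^2

Final answer: 1/(s+5)^2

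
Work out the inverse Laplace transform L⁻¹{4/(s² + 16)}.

L⁻¹{4/(s² + 16)} = sin(4t)

Final answer: sin(4t)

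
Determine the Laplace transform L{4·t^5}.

L{t^n} = n!/s^(n+1), so L{t^5} = 120/s^6. Then L{4·t^5} = 4·120/s^6 = 480/s^6

Final answer: 480/s^6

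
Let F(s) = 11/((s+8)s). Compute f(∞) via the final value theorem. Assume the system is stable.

f(∞) = lim_{s→0} sF(s) = lim_{s→0} 11/(s+8) = 11/8

Final answer: 11/8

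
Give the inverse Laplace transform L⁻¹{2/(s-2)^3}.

L⁻¹{n!/(s-a)^(n+1)} = t^n·e^(at), so L⁻¹{2/(s-2)^3} = t^2·e^(2t)

Final answer: t^2·e^(2t)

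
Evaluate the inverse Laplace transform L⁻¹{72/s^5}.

L⁻¹{n!/s^(n+1)} = t^n with n=4. So L⁻¹{24/s^5} = t^4, and L⁻¹{72/s^5} = (72/24)·t^4 = 3·t^4

Final answer: 3·t^4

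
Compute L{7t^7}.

L{t^n} = n!/s^(n+1). So L{7t^7} = 7·7!/s^8 = 35280/s^8

Final answer: 35280/s^8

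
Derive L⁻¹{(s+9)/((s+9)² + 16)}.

Using frequency shift: L⁻¹{(s-a)/((s-a)² + b²)} = e^(at)cos(bt). Here a=-9, b=4

Final answer: e^(-9t)·cos(4t)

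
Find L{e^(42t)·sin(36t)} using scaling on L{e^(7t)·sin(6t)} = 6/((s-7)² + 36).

Scaling with a=6: L{e^(42t)·sin(36t)} = (1/6) · 6/((s/6-7)² + 36). Simplifying: 36/((s-42)² + 1296)

Final answer: 36/((s-42)² + 1296)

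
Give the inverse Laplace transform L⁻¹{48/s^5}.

L⁻¹{n!/s^(n+1)} = t^n with n=4. So L⁻¹{24/s^5} = t^4, and L⁻¹{48/s^5} = (48/24)·t^4 = 2·t^4

Final answer: 2·t^4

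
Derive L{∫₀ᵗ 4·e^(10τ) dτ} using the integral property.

L{∫₀ᵗ f(τ)dτ} = F(s)/s with F(s) = 4/(s-10), so L{∫₀ᵗ 4·e^(10τ) dτ} = 4/(s(s-10))

Final answer: 4/(s(s-10))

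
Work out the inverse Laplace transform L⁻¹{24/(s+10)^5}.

L⁻¹{n!/(s-a)^(n+1)} = t^n·e^(at), so L⁻¹{24/(s+10)^5} = t^4·e^(-10t)

Final answer: t^4·e^(-10t)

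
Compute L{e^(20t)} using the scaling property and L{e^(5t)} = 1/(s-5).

Using L{f(at)} = (1/a)F(s/a) with a=4 and f(t) = e^(5t): L{e^(20t)} = (1/4) · 1/((s/4)-5) = (1/4) · 4/(s-20) = 1/(s-20)

Final answer: 1/(s-20)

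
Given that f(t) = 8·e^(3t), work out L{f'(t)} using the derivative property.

f(0) = 8, F(s) = 8/(s-3). L{f'(t)} = s·F(s) - f(0) = 8s/(s-3) - 8 = (8s - 8(s-3))/(s-3) = 24/(s-3)

Final answer: 24/(s-3)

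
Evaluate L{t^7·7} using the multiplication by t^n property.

L{7} = 7/s. d^1/ds^1[1/s] = -1/s². d^2/ds^2[1/s] = 2/s^3. d^3/ds^3[1/s] = -6/s^4. d^4/ds^4[1/s] = 24/s^5. d^5/ds^5[1/s] = -120/s^6. d^6/ds^6[1/s] = 720/s^7. d^7/ds^7[1/s] = -5040/s^8. So L{t^7} = (-1)^{7}·-5040/s^8 = 5040/s^8. Then L{t^7·7} = 7·5040/s^8 = 35280/s^8

Final answer: 35280/s^8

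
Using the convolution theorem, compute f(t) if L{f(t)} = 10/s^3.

10/s^3 = (10/s)·(1/s^2) = L{10}·L{t}. By convolution, f(t) = 10*t = ∫₀ᵗ 10·τ dτ = 10·t²/2

Final answer: 10·t²/2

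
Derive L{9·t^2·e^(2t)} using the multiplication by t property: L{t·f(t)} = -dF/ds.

Using L{t^n·e^(at)} = n!/(s-a)^(n+1), L{t^2·e^(2t)} = 2/(s-2)^3, so L{9·t^2·e^(2t)} = 9·2/(s-2)^3 = 18/(s-2)^3

Final answer: 18/(s-2)^3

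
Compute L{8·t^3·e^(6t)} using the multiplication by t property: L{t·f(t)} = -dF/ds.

Using L{t^n·e^(at)} = n!/(s-a)^(n+1), L{t^3·e^(6t)} = 6/(s-6)^4, so L{8·t^3·e^(6t)} = 8·6/(s-6)^4 = 48/(s-6)^4

Final answer: 48/(s-6)^4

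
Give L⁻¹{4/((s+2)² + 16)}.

Form: b/((s-a)² + b²) → e^(at)sin(bt). With a=-2, b=4

Final answer: e^(-2t)·sin(4t)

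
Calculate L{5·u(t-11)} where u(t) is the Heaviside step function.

L{u(t-a)} = e^(-as)/s. Here a=11, so L{u(t-11)} = e^(-11s)/s, and L{5·u(t-11)} = 5·e^(-11s)/s

Final answer: 5·e^(-11s)/s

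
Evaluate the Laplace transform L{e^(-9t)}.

L{e^(at)} = 1/(s-a), so L{e^(-9t)} = 1/(s+9)

Final answer: 1/(s+9)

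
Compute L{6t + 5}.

L{6t + 5} = 6·L{t} + 5·L{1} = 6/s² + 5/s

Final answer: 6/s² + 5/s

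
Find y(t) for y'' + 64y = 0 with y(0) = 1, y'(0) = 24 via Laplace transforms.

L{y''} + 64L{y} = 0. s²Y - s - 24 + 64Y = 0. Y(s² + 64) = s + 24. Y = (s + 24)/(s² + 64). Inverting: y(t) = cos(8t) + 3sin(8t)

Final answer: y(t) = cos(8t) + 3sin(8t)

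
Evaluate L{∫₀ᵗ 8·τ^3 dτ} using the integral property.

L{∫₀ᵗ f(τ)dτ} = F(s)/s with f(t) = 8t^3. F(s) = 48/s^4, so L{∫₀ᵗ 8·τ^3 dτ} = (48/s^4)/s = 48/s^5. (Check: ∫₀ᵗ 8·τ^3 dτ = 8t^4/4.)

Final answer: 48/s^5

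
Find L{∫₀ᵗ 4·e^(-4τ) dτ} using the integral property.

L{∫₀ᵗ f(τ)dτ} = F(s)/s with F(s) = 4/(s+4), so L{∫₀ᵗ 4·e^(-4τ) dτ} = 4/(s(s+4))

Final answer: 4/(s(s+4))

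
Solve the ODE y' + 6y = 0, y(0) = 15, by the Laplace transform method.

L{y'} + 6L{y} = 0. sY - 15 + 6Y = 0. Y(s+6) = 15. Y = 15/(s+6)

Final answer: y(t) = 15e^(-6t)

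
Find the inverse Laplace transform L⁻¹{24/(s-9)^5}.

L⁻¹{n!/(s-a)^(n+1)} = t^n·e^(at), so L⁻¹{24/(s-9)^5} = t^4·e^(9t)

Final answer: t^4·e^(9t)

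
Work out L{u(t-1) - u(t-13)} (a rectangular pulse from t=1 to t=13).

L{u(t-a)} = e^(-as)/s. L{u(t-1) - u(t-13)} = (e^(-s) - e^(-13s))/s

Final answer: (e^(-s) - e^(-13s))/s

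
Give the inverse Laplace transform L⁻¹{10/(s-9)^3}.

L⁻¹{n!/(s-a)^(n+1)} = t^n·e^(at) with n=2, a=9. So L⁻¹{2/(s-9)^3} = t^2·e^(9t), and L⁻¹{10/(s-9)^3} = (10/2)·t^2·e^(9t) = 5·t^2·e^(9t)

Final answer: 5·t^2·e^(9t)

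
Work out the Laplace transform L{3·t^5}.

L{t^n} = n!/s^(n+1), so L{t^5} = 120/s^6. Then L{3·t^5} = 3·120/s^6 = 360/s^6

Final answer: 360/s^6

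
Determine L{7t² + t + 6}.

L{7t² + t + 6} = 7·2/s³ + 1/s² + 6/s = 14/s³ + 1/s² + 6/s

Final answer: 14/s³ + 1/s² + 6/s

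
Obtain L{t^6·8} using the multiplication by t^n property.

L{8} = 8/s. d^1/ds^1[1/s] = -1/s². d^2/ds^2[1/s] = 2/s^3. d^3/ds^3[1/s] = -6/s^4. d^4/ds^4[1/s] = 24/s^5. d^5/ds^5[1/s] = -120/s^6. d^6/ds^6[1/s] = 720/s^7. So L{t^6} = (-1)^{6}·720/s^7 = 720/s^7. Then L{t^6·8} = 8·720/s^7 = 5760/s^7

Final answer: 5760/s^7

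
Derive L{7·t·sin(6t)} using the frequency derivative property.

L{sin(6t)} = 6/(s² + 36). By L{t·f(t)} = -F'(s): -d/ds[6/(s² + 36)] = -(6)·(-2s)/(s² + 36)² = 12s/(s² + 36)². Then L{7·t·sin(6t)} = 7·12s/(s² + 36)² = 84s/(s² + 36)²

Final answer: 84s/(s² + 36)²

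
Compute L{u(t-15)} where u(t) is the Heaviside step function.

L{u(t-a)} = e^(-as)/s. Here a=15, so L{u(t-15)} = e^(-15s)/s

Final answer: e^(-15s)/s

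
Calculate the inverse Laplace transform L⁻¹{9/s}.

L⁻¹{c/s} = c, so L⁻¹{9/s} = 9

Final answer: 9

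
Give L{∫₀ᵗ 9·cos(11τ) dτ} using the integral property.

L{∫₀ᵗ f(τ)dτ} = F(s)/s with F(s) = 9s/(s² + 121), so the result is (9s/(s² + 121))/s = 9/(s² + 121)

Final answer: 9/(s² + 121)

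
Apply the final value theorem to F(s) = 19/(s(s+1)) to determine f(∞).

f(∞) = lim_{s→0} s·19/(s(s+1)) = lim_{s→0} 19/(s+1) = 19/1 = 19

Final answer: 19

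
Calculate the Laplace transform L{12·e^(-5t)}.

L{e^(at)} = 1/(s-a), so L{e^(-5t)} = 1/(s+5). Then L{12·e^(-5t)} = 12/(s+5)

Final answer: 12/(s+5)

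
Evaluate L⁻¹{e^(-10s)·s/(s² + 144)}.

L⁻¹{s/(s² + 144)} = cos(12t). By the time shift theorem, L⁻¹{e^(-as)F(s)} = u(t-a)f(t-a) with a=10, so L⁻¹{e^(-10s)·s/(s² + 144)} = u(t-10)·cos(12(t-10))

Final answer: u(t-10)·cos(12(t-10))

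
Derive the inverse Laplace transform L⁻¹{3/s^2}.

L⁻¹{n!/s^(n+1)} = t^n with n=1. So L⁻¹{1/s^2} = t, and L⁻¹{3/s^2} = (3/1)·t = 3·t

Final answer: 3·t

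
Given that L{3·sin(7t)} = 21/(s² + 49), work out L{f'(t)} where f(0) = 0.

L{f'(t)} = s·F(s) - f(0) = s·21/(s² + 49) - 0 = 21s/(s² + 49)

Final answer: 21s/(s² + 49)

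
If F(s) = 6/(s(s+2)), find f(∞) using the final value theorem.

f(∞) = lim_{s→0} s·6/(s(s+2)) = lim_{s→0} 6/(s+2) = 6/2 = 3

Final answer: 3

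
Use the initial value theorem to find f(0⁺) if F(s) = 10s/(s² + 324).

f(0⁺) = lim_{s→∞} s·10s/(s² + 324) = lim_{s→∞} 10s²/(s² + 324) = 10

Final answer: 10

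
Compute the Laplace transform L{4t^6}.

L{4t^6} = 4 · L{t^6} = 4 · 720/s^7 = 2880/s^7

Final answer: 2880/s^7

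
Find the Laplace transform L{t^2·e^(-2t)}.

L{t^n·e^(at)} = n!/(s-a)^(n+1), so L{t^2·e^(-2t)} = 2/(s+2)^3

Final answer: 2/(s+2)^3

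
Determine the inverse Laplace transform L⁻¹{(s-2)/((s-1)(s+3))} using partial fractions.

Using partial fractions, f(t) = (-e^t + 5e^(-3t))/4

Final answer: (-e^t + 5e^(-3t))/4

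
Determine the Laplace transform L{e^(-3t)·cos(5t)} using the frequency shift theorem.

Frequency shift: L{e^(at)f(t)} = F(s-a). L{e^(-3t)·cos(5t)} = (s+3)/((s+3)² + 25)

Final answer: (s+3)/((s+3)² + 25)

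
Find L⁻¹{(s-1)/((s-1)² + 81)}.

Using frequency shift: L⁻¹{(s-a)/((s-a)² + b²)} = e^(at)cos(bt). Here a=1, b=9

Final answer: e^t·cos(9t)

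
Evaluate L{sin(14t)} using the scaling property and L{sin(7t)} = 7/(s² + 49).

Using L{f(at)} = (1/a)F(s/a) with a=2: L{sin(14t)} = (1/2) · 7/((s/2)² + 49) = (1/2) · 7·4/(s² + 196) = 14/(s² + 196)

Final answer: 14/(s² + 196)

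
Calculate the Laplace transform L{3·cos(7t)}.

L{cos(ωt)} = s/(s² + ω²), so L{cos(7t)} = s/(s² + 49). Then L{3·cos(7t)} = 3·s/(s² + 49) = 3s/(s² + 49)

Final answer: 3s/(s² + 49)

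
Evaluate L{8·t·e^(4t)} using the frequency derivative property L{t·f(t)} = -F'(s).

L{e^(4t)} = 1/(s-4). By frequency derivative: L{t·e^(4t)} = -d/ds[1/(s-4)] = -(-1)/(s-4)² = 1/(s-4)². Then L{8·t·e^(4t)} = 8·1/(s-4)² = 8/(s-4)²

Final answer: 8/(s-4)²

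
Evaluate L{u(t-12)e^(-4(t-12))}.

u(t-a)f(t-a) with f(t)=e^(-4t). L{e^(-4t)} = 1/(s+4). By time shift: e^(-12s)/(s+4)

Final answer: e^(-12s)/(s+4)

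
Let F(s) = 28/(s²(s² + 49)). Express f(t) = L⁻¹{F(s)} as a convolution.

28/(s²(s² + 49)) = (1/s²)·(28/(s² + 49)) = L{t}·L{4·sin(7t)}. So f(t) = t*(4·sin(7t)) = ∫₀ᵗ 4τ·sin(7(t-τ)) dτ

Final answer: ∫₀ᵗ 4τ·sin(7(t-τ)) dτ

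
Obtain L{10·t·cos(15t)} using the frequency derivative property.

L{cos(15t)} = s/(s² + 225). Derivative: d/ds[s/(s² + 225)] = [(s² + 225) - s·2s]/(s² + 225)² = (225 - s²)/(s² + 225)². So L{t·cos(15t)} = -F'(s) = (s² - 225)/(s² + 225)². Then L{10·t·cos(15t)} = 10·(s² - 225)/(s² + 225)²

Final answer: 10·(s² - 225)/(s² + 225)²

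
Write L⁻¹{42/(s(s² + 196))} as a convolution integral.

42/(s(s² + 196)) = (1/s)·(42/(s² + 196)) = L{1}·L{3·sin(14t)}. So f(t) = 1*(3·sin(14t)) = ∫₀ᵗ 3·sin(14τ) dτ

Final answer: ∫₀ᵗ 3·sin(14τ) dτ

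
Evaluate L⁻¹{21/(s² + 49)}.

This is the form c·a/(s² + a²) with a = 7, c = 3. L⁻¹ = 3·sin(7t)

Final answer: 3·sin(7t)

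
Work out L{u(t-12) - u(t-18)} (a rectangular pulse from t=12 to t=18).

L{u(t-a)} = e^(-as)/s. L{u(t-12) - u(t-18)} = (e^(-12s) - e^(-18s))/s

Final answer: (e^(-12s) - e^(-18s))/s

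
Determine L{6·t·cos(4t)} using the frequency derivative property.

L{cos(4t)} = s/(s² + 16). Derivative: d/ds[s/(s² + 16)] = [(s² + 16) - s·2s]/(s² + 16)² = (16 - s²)/(s² + 16)². So L{t·cos(4t)} = -F'(s) = (s² - 16)/(s² + 16)². Then L{6·t·cos(4t)} = 6·(s² - 16)/(s² + 16)²

Final answer: 6·(s² - 16)/(s² + 16)²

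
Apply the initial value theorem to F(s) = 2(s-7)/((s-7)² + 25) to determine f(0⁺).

f(0⁺) = lim_{s→∞} sF(s) = lim_{s→∞} 2s(s-7)/((s-7)² + 25) = 2

Final answer: 2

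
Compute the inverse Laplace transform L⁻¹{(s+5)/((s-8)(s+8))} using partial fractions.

Using partial fractions, f(t) = (13e^(8t) + 3e^(-8t))/16

Final answer: (13e^(8t) + 3e^(-8t))/16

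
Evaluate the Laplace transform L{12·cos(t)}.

L{cos(ωt)} = s/(s² + ω²), so L{cos(t)} = s/(s² + 1). Then L{12·cos(t)} = 12·s/(s² + 1) = 12s/(s² + 1)

Final answer: 12s/(s² + 1)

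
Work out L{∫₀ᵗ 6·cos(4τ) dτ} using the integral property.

L{∫₀ᵗ f(τ)dτ} = F(s)/s with F(s) = 6s/(s² + 16), so the result is (6s/(s² + 16))/s = 6/(s² + 16)

Final answer: 6/(s² + 16)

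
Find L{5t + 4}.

L{5t + 4} = 5·L{t} + 4·L{1} = 5/s² + 4/s

Final answer: 5/s² + 4/s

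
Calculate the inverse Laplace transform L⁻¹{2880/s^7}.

L⁻¹{n!/s^(n+1)} = t^n with n=6. So L⁻¹{720/s^7} = t^6, and L⁻¹{2880/s^7} = (2880/720)·t^6 = 4·t^6

Final answer: 4·t^6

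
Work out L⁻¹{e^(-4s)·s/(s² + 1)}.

L⁻¹{s/(s² + 1)} = cos(t). By the time shift theorem, L⁻¹{e^(-as)F(s)} = u(t-a)f(t-a) with a=4, so L⁻¹{e^(-4s)·s/(s² + 1)} = u(t-4)·cos((t-4))

Final answer: u(t-4)·cos((t-4))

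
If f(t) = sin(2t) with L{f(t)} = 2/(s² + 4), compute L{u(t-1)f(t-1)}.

Time shift theorem: L{u(t-a)f(t-a)} = e^(-as)F(s). Here a=1, F(s) = 2/(s² + 4), so L{u(t-1)f(t-1)} = e^(-s)·2/(s² + 4)

Final answer: e^(-s)·2/(s² + 4)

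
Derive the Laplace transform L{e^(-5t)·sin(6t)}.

L{e^(at)·sin(ωt)} = ω/((s-a)² + ω²), so L{e^(-5t)·sin(6t)} = 6/((s+5)² + 36)

Final answer: 6/((s+5)² + 36)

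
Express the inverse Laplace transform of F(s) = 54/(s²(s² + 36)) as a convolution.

54/(s²(s² + 36)) = (1/s²)·(54/(s² + 36)) = L{t}·L{9·sin(6t)}. So f(t) = t*(9·sin(6t)) = ∫₀ᵗ 9τ·sin(6(t-τ)) dτ

Final answer: ∫₀ᵗ 9τ·sin(6(t-τ)) dτ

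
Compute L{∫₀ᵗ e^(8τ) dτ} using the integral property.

L{∫₀ᵗ f(τ)dτ} = F(s)/s with F(s) = 1/(s-8), so L{∫₀ᵗ e^(8τ) dτ} = 1/(s(s-8))

Final answer: 1/(s(s-8))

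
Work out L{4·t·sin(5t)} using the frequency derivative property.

L{sin(5t)} = 5/(s² + 25). By L{t·f(t)} = -F'(s): -d/ds[5/(s² + 25)] = -(5)·(-2s)/(s² + 25)² = 10s/(s² + 25)². Then L{4·t·sin(5t)} = 4·10s/(s² + 25)² = 40s/(s² + 25)²

Final answer: 40s/(s² + 25)²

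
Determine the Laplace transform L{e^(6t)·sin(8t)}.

L{e^(at)·sin(ωt)} = ω/((s-a)² + ω²), so L{e^(6t)·sin(8t)} = 8/((s-6)² + 64)

Final answer: 8/((s-6)² + 64)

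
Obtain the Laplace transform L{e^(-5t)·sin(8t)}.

L{e^(at)·sin(ωt)} = ω/((s-a)² + ω²), so L{e^(-5t)·sin(8t)} = 8/((s+5)² + 64)

Final answer: 8/((s+5)² + 64)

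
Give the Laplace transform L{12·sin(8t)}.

L{sin(ωt)} = ω/(s² + ω²), so L{sin(8t)} = 8/(s² + 64). Then L{12·sin(8t)} = 12·8/(s² + 64) = 96/(s² + 64)

Final answer: 96/(s² + 64)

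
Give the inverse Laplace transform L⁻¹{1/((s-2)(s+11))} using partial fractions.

Decompose: A/(s-2) + B/(s+11). A = 1/13, B = -1/13. f(t) = (e^(2t) - e^(-11t))/13

Final answer: (e^(2t) - e^(-11t))/13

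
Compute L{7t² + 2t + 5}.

L{7t² + 2t + 5} = 7·2/s³ + 2/s² + 5/s = 14/s³ + 2/s² + 5/s

Final answer: 14/s³ + 2/s² + 5/s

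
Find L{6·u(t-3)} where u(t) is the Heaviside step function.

L{u(t-a)} = e^(-as)/s. Here a=3, so L{u(t-3)} = e^(-3s)/s, and L{6·u(t-3)} = 6·e^(-3s)/s

Final answer: 6·e^(-3s)/s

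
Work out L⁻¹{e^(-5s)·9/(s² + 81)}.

L⁻¹{9/(s² + 81)} = sin(9t). By the time shift theorem, L⁻¹{e^(-as)F(s)} = u(t-a)f(t-a) with a=5, so L⁻¹{e^(-5s)·9/(s² + 81)} = u(t-5)·sin(9(t-5))

Final answer: u(t-5)·sin(9(t-5))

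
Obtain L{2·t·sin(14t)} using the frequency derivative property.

L{sin(14t)} = 14/(s² + 196). By L{t·f(t)} = -F'(s): -d/ds[14/(s² + 196)] = -(14)·(-2s)/(s² + 196)² = 28s/(s² + 196)². Then L{2·t·sin(14t)} = 2·28s/(s² + 196)² = 56s/(s² + 196)²

Final answer: 56s/(s² + 196)²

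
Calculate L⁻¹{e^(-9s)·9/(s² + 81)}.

L⁻¹{9/(s² + 81)} = sin(9t). By the time shift theorem, L⁻¹{e^(-as)F(s)} = u(t-a)f(t-a) with a=9, so L⁻¹{e^(-9s)·9/(s² + 81)} = u(t-9)·sin(9(t-9))

Final answer: u(t-9)·sin(9(t-9))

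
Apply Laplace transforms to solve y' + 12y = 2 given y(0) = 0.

sY + 12Y = 2/s. Y = 2/(s(s+12)). Partial fractions: Y = 1/6/s - 1/6/(s+12)

Final answer: y(t) = 1/6(1 - e^(-12t))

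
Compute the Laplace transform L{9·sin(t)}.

L{sin(ωt)} = ω/(s² + ω²), so L{sin(t)} = 1/(s² + 1). Then L{9·sin(t)} = 9·1/(s² + 1) = 9/(s² + 1)

Final answer: 9/(s² + 1)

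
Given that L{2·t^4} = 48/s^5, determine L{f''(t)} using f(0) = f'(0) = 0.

L{f''(t)} = s²F(s) - sf(0) - f'(0) = s²·48/s^5 - 0 - 0 = 48/s^3

Final answer: 48/s^3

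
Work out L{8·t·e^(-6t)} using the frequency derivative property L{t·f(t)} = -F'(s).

L{e^(-6t)} = 1/(s+6). By frequency derivative: L{t·e^(-6t)} = -d/ds[1/(s+6)] = -(-1)/(s+6)² = 1/(s+6)². Then L{8·t·e^(-6t)} = 8·1/(s+6)² = 8/(s+6)²

Final answer: 8/(s+6)²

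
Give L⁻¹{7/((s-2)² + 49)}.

Form: b/((s-a)² + b²) → e^(at)sin(bt). With a=2, b=7

Final answer: e^(2t)·sin(7t)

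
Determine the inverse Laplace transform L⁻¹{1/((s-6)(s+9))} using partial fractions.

Decompose: A/(s-6) + B/(s+9). A = 1/15, B = -1/15. f(t) = (e^(6t) - e^(-9t))/15

Final answer: (e^(6t) - e^(-9t))/15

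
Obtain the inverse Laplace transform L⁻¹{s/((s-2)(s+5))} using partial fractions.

Using partial fractions, f(t) = (2e^(2t) + 5e^(-5t))/7

Final answer: (2e^(2t) + 5e^(-5t))/7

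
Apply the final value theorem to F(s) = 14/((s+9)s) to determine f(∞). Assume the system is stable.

f(∞) = lim_{s→0} sF(s) = lim_{s→0} 14/(s+9) = 14/9

Final answer: 14/9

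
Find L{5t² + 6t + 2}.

L{5t² + 6t + 2} = 5·2/s³ + 6/s² + 2/s = 10/s³ + 6/s² + 2/s

Final answer: 10/s³ + 6/s² + 2/s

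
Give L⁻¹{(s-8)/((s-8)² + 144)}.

Using frequency shift: L⁻¹{(s-a)/((s-a)² + b²)} = e^(at)cos(bt). Here a=8, b=12

Final answer: e^(8t)·cos(12t)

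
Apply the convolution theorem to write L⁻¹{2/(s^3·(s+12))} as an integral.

2/(s^3·(s+12)) = (2/s^3)·(1/(s+12)) = L{t^2}·L{e^(-12t)}. So f(t) = t^2*e^(-12t) = ∫₀ᵗ τ^2·e^(-12(t-τ)) dτ

Final answer: ∫₀ᵗ τ^2·e^(-12(t-τ)) dτ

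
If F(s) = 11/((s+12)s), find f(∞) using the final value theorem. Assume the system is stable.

f(∞) = lim_{s→0} sF(s) = lim_{s→0} 11/(s+12) = 11/12

Final answer: 11/12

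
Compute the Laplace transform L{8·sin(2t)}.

L{sin(ωt)} = ω/(s² + ω²), so L{sin(2t)} = 2/(s² + 4). Then L{8·sin(2t)} = 8·2/(s² + 4) = 16/(s² + 4)

Final answer: 16/(s² + 4)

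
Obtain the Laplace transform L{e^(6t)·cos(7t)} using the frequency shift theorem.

Frequency shift: L{e^(at)f(t)} = F(s-a). L{e^(6t)·cos(7t)} = (s-6)/((s-6)² + 49)

Final answer: (s-6)/((s-6)² + 49)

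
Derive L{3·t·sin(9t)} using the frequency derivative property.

L{sin(9t)} = 9/(s² + 81). By L{t·f(t)} = -F'(s): -d/ds[9/(s² + 81)] = -(9)·(-2s)/(s² + 81)² = 18s/(s² + 81)². Then L{3·t·sin(9t)} = 3·18s/(s² + 81)² = 54s/(s² + 81)²

Final answer: 54s/(s² + 81)²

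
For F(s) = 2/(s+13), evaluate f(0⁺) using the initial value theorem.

f(0⁺) = lim_{s→∞} s·2/(s+13) = lim_{s→∞} 2s/(s+13) = 2

Final answer: 2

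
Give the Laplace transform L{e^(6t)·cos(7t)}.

L{e^(at)·cos(ωt)} = (s-a)/((s-a)² + ω²), so L{e^(6t)·cos(7t)} = (s-6)/((s-6)² + 49)

Final answer: (s-6)/((s-6)² + 49)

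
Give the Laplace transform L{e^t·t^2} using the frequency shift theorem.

L{e^(at)·t^n} = n!/(s-a)^(n+1), so L{e^t·t^2} = 2/(s-1)^3

Final answer: 2/(s-1)^3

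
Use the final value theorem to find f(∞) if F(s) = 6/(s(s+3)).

f(∞) = lim_{s→0} s·6/(s(s+3)) = lim_{s→0} 6/(s+3) = 6/3 = 2

Final answer: 2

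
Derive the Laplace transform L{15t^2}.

L{15t^2} = 15 · L{t^2} = 15 · 2/s^3 = 30/s^3

Final answer: 30/s^3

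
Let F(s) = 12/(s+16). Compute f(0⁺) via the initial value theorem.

f(0⁺) = lim_{s→∞} s·12/(s+16) = lim_{s→∞} 12s/(s+16) = 12

Final answer: 12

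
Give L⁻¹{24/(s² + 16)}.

This is the form c·a/(s² + a²) with a = 4, c = 6. L⁻¹ = 6·sin(4t)

Final answer: 6·sin(4t)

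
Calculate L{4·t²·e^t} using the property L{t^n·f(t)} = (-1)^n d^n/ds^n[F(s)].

L{e^t} = 1/(s-1). d/ds[1/(s-1)] = -1/(s-1)². d²/ds²[1/(s-1)] = 2/(s-1)³. So L{t²·e^t} = (-1)² · 2/(s-1)³ = 2/(s-1)³. Then L{4·t²·e^t} = 4·2/(s-1)³ = 8/(s-1)³

Final answer: 8/(s-1)³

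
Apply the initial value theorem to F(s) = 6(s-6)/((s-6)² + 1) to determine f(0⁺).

f(0⁺) = lim_{s→∞} sF(s) = lim_{s→∞} 6s(s-6)/((s-6)² + 1) = 6

Final answer: 6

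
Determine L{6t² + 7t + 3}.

L{6t² + 7t + 3} = 6·2/s³ + 7/s² + 3/s = 12/s³ + 7/s² + 3/s

Final answer: 12/s³ + 7/s² + 3/s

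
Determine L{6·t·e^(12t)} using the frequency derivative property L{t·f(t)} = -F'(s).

L{e^(12t)} = 1/(s-12). By frequency derivative: L{t·e^(12t)} = -d/ds[1/(s-12)] = -(-1)/(s-12)² = 1/(s-12)². Then L{6·t·e^(12t)} = 6·1/(s-12)² = 6/(s-12)²

Final answer: 6/(s-12)²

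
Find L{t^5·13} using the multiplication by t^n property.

L{13} = 13/s. d^1/ds^1[1/s] = -1/s². d^2/ds^2[1/s] = 2/s^3. d^3/ds^3[1/s] = -6/s^4. d^4/ds^4[1/s] = 24/s^5. d^5/ds^5[1/s] = -120/s^6. So L{t^5} = (-1)^{5}·-120/s^6 = 120/s^6. Then L{t^5·13} = 13·120/s^6 = 1560/s^6

Final answer: 1560/s^6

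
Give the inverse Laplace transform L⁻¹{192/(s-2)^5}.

L⁻¹{n!/(s-a)^(n+1)} = t^n·e^(at) with n=4, a=2. So L⁻¹{24/(s-2)^5} = t^4·e^(2t), and L⁻¹{192/(s-2)^5} = (192/24)·t^4·e^(2t) = 8·t^4·e^(2t)

Final answer: 8·t^4·e^(2t)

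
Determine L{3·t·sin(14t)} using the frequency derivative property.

L{sin(14t)} = 14/(s² + 196). By L{t·f(t)} = -F'(s): -d/ds[14/(s² + 196)] = -(14)·(-2s)/(s² + 196)² = 28s/(s² + 196)². Then L{3·t·sin(14t)} = 3·28s/(s² + 196)² = 84s/(s² + 196)²

Final answer: 84s/(s² + 196)²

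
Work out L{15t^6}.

L{t^n} = n!/s^(n+1). So L{15t^6} = 15·6!/s^7 = 10800/s^7

Final answer: 10800/s^7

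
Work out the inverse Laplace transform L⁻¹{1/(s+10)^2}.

L⁻¹{n!/(s-a)^(n+1)} = t^n·e^(at) with n=1, a=-10. So L⁻¹{1/(s+10)^2} = t·e^(-10t)

Final answer: t·e^(-10t)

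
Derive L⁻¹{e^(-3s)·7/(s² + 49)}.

L⁻¹{7/(s² + 49)} = sin(7t). By the time shift theorem, L⁻¹{e^(-as)F(s)} = u(t-a)f(t-a) with a=3, so L⁻¹{e^(-3s)·7/(s² + 49)} = u(t-3)·sin(7(t-3))

Final answer: u(t-3)·sin(7(t-3))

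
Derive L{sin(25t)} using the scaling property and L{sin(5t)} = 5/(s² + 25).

Using L{f(at)} = (1/a)F(s/a) with a=5: L{sin(25t)} = (1/5) · 5/((s/5)² + 25) = (1/5) · 5·25/(s² + 625) = 25/(s² + 625)

Final answer: 25/(s² + 625)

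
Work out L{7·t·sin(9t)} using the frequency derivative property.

L{sin(9t)} = 9/(s² + 81). By L{t·f(t)} = -F'(s): -d/ds[9/(s² + 81)] = -(9)·(-2s)/(s² + 81)² = 18s/(s² + 81)². Then L{7·t·sin(9t)} = 7·18s/(s² + 81)² = 126s/(s² + 81)²

Final answer: 126s/(s² + 81)²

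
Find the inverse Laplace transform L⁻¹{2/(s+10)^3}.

L⁻¹{n!/(s-a)^(n+1)} = t^n·e^(at), so L⁻¹{2/(s+10)^3} = t^2·e^(-10t)

Final answer: t^2·e^(-10t)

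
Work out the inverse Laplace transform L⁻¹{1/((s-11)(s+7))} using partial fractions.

Decompose: A/(s-11) + B/(s+7). A = 1/18, B = -1/18. f(t) = (e^(11t) - e^(-7t))/18

Final answer: (e^(11t) - e^(-7t))/18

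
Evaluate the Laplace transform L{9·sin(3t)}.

L{sin(ωt)} = ω/(s² + ω²), so L{sin(3t)} = 3/(s² + 9). Then L{9·sin(3t)} = 9·3/(s² + 9) = 27/(s² + 9)

Final answer: 27/(s² + 9)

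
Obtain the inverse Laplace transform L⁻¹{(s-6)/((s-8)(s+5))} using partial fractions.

Using partial fractions, f(t) = (2e^(8t) + 11e^(-5t))/13

Final answer: (2e^(8t) + 11e^(-5t))/13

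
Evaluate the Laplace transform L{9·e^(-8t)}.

L{e^(at)} = 1/(s-a), so L{e^(-8t)} = 1/(s+8). Then L{9·e^(-8t)} = 9/(s+8)

Final answer: 9/(s+8)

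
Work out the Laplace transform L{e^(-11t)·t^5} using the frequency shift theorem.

L{e^(at)·t^n} = n!/(s-a)^(n+1), so L{e^(-11t)·t^5} = 120/(s+11)^6

Final answer: 120/(s+11)^6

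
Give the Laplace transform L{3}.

L{3} = 3 · L{1} = 3/s

Final answer: 3/s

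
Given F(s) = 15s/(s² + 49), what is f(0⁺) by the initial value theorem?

f(0⁺) = lim_{s→∞} s·15s/(s² + 49) = lim_{s→∞} 15s²/(s² + 49) = 15

Final answer: 15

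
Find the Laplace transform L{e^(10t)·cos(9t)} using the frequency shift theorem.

Frequency shift: L{e^(at)f(t)} = F(s-a). L{e^(10t)·cos(9t)} = (s-10)/((s-10)² + 81)

Final answer: (s-10)/((s-10)² + 81)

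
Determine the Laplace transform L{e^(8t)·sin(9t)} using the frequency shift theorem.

Frequency shift: L{e^(at)f(t)} = F(s-a). L{e^(8t)·sin(9t)} = 9/((s-8)² + 81)

Final answer: 9/((s-8)² + 81)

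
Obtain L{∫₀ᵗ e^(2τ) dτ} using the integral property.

L{∫₀ᵗ f(τ)dτ} = F(s)/s with F(s) = 1/(s-2), so L{∫₀ᵗ e^(2τ) dτ} = 1/(s(s-2))

Final answer: 1/(s(s-2))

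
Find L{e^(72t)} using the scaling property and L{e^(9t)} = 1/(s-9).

Using L{f(at)} = (1/a)F(s/a) with a=8 and f(t) = e^(9t): L{e^(72t)} = (1/8) · 1/((s/8)-9) = (1/8) · 8/(s-72) = 1/(s-72)

Final answer: 1/(s-72)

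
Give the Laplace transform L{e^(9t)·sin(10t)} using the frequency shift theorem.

Frequency shift: L{e^(at)f(t)} = F(s-a). L{e^(9t)·sin(10t)} = 10/((s-9)² + 100)

Final answer: 10/((s-9)² + 100)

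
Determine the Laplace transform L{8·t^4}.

L{t^n} = n!/s^(n+1), so L{t^4} = 24/s^5. Then L{8·t^4} = 8·24/s^5 = 192/s^5

Final answer: 192/s^5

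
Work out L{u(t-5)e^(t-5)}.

u(t-a)f(t-a) with f(t)=e^t. L{e^t} = 1/(s-1). By time shift: e^(-5s)/(s-1)

Final answer: e^(-5s)/(s-1)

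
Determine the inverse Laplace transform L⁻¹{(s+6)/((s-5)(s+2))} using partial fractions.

Using partial fractions, f(t) = (11e^(5t) - 4e^(-2t))/7

Final answer: (11e^(5t) - 4e^(-2t))/7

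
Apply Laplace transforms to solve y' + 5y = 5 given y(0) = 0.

sY + 5Y = 5/s. Y = 5/(s(s+5)). Partial fractions: Y = 1/s - 1/(s+5)

Final answer: y(t) = (1 - e^(-5t))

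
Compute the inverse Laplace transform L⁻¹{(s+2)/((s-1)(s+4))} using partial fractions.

Using partial fractions, f(t) = (3e^t + 2e^(-4t))/5

Final answer: (3e^t + 2e^(-4t))/5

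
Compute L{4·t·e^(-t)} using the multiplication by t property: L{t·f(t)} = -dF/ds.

Using L{t^n·e^(at)} = n!/(s-a)^(n+1), L{t·e^(-t)} = 1/(s+1)^2, so L{4·t·e^(-t)} = 4·1/(s+1)^2 = 4/(s+1)^2

Final answer: 4/(s+1)^2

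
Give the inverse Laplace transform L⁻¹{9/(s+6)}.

L⁻¹{1/(s-a)} = e^(at), so L⁻¹{1/(s+6)} = e^(-6t), and L⁻¹{9/(s+6)} = 9·e^(-6t)

Final answer: 9·e^(-6t)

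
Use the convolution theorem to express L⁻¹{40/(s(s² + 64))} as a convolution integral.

40/(s(s² + 64)) = (1/s)·(40/(s² + 64)) = L{1}·L{5·sin(8t)}. So f(t) = 1*(5·sin(8t)) = ∫₀ᵗ 5·sin(8τ) dτ

Final answer: ∫₀ᵗ 5·sin(8τ) dτ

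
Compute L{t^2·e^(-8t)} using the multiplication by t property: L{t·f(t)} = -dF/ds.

Using L{t^n·e^(at)} = n!/(s-a)^(n+1), L{t^2·e^(-8t)} = 2/(s+8)^3

Final answer: 2/(s+8)^3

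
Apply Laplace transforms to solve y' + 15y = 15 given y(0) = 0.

sY + 15Y = 15/s. Y = 15/(s(s+15)). Partial fractions: Y = 1/s - 1/(s+15)

Final answer: y(t) = (1 - e^(-15t))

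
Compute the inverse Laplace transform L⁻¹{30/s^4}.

L⁻¹{n!/s^(n+1)} = t^n with n=3. So L⁻¹{6/s^4} = t^3, and L⁻¹{30/s^4} = (30/6)·t^3 = 5·t^3

Final answer: 5·t^3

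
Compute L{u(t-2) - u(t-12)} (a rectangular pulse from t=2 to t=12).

L{u(t-a)} = e^(-as)/s. L{u(t-2) - u(t-12)} = (e^(-2s) - e^(-12s))/s

Final answer: (e^(-2s) - e^(-12s))/s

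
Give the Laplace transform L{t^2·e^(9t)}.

L{t^n·e^(at)} = n!/(s-a)^(n+1), so L{t^2·e^(9t)} = 2/(s-9)^3

Final answer: 2/(s-9)^3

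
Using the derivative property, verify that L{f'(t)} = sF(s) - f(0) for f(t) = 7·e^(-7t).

f'(t) = -49e^(-7t). Direct: L{f'(t)} = -49/(s+7). Property: s·7/(s+7) - 7 = (7s - 7(s+7))/(s+7) = -49/(s+7). ✓

Final answer: -49/(s+7)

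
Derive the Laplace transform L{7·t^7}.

L{t^n} = n!/s^(n+1), so L{t^7} = 5040/s^8. Then L{7·t^7} = 7·5040/s^8 = 35280/s^8

Final answer: 35280/s^8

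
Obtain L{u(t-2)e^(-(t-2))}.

u(t-a)f(t-a) with f(t)=e^(-t). L{e^(-t)} = 1/(s+1). By time shift: e^(-2s)/(s+1)

Final answer: e^(-2s)/(s+1)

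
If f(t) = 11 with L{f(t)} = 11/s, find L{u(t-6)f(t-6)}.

Time shift theorem: L{u(t-a)f(t-a)} = e^(-as)F(s). Here a=6, F(s) = 11/s, so L{u(t-6)f(t-6)} = e^(-6s)·11/s

Final answer: e^(-6s)·11/s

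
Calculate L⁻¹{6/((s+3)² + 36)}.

Form: b/((s-a)² + b²) → e^(at)sin(bt). With a=-3, b=6

Final answer: e^(-3t)·sin(6t)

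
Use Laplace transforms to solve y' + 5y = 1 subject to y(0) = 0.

sY + 5Y = 1/s. Y = 1/(s(s+5)). Partial fractions: Y = 1/5/s - 1/5/(s+5)

Final answer: y(t) = 1/5(1 - e^(-5t))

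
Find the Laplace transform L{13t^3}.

L{13t^3} = 13 · L{t^3} = 13 · 6/s^4 = 78/s^4

Final answer: 78/s^4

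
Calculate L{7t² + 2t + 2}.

L{7t² + 2t + 2} = 7·2/s³ + 2/s² + 2/s = 14/s³ + 2/s² + 2/s

Final answer: 14/s³ + 2/s² + 2/s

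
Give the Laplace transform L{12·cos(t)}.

L{cos(ωt)} = s/(s² + ω²), so L{cos(t)} = s/(s² + 1). Then L{12·cos(t)} = 12·s/(s² + 1) = 12s/(s² + 1)

Final answer: 12s/(s² + 1)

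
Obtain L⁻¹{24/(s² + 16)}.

This is the form c·a/(s² + a²) with a = 4, c = 6. L⁻¹ = 6·sin(4t)

Final answer: 6·sin(4t)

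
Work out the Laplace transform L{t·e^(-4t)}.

L{t^n·e^(at)} = n!/(s-a)^(n+1), so L{t·e^(-4t)} = 1/(s+4)^2

Final answer: 1/(s+4)^2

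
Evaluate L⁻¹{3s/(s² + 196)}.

This is the form c·s/(s² + a²) with a = 14, c = 3. L⁻¹ = 3·cos(14t)

Final answer: 3·cos(14t)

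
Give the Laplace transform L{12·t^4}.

L{t^n} = n!/s^(n+1), so L{t^4} = 24/s^5. Then L{12·t^4} = 12·24/s^5 = 288/s^5

Final answer: 288/s^5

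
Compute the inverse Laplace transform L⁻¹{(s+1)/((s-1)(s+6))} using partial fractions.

Using partial fractions, f(t) = (2e^t + 5e^(-6t))/7

Final answer: (2e^t + 5e^(-6t))/7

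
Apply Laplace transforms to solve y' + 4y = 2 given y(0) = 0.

sY + 4Y = 2/s. Y = 2/(s(s+4)). Partial fractions: Y = 1/2/s - 1/2/(s+4)

Final answer: y(t) = 1/2(1 - e^(-4t))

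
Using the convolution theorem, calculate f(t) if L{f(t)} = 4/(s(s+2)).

4/(s(s+2)) = (4/s)·(1/(s+2)) = L{4}·L{e^(-2t)}. By convolution, f(t) = 4*e^(-2t) = ∫₀ᵗ 4·e^(-2τ) dτ = 4·(1 - e^(-2t))/2

Final answer: 4·(1 - e^(-2t))/2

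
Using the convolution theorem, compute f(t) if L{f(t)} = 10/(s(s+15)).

10/(s(s+15)) = (10/s)·(1/(s+15)) = L{10}·L{e^(-15t)}. By convolution, f(t) = 10*e^(-15t) = ∫₀ᵗ 10·e^(-15τ) dτ = 10·(1 - e^(-15t))/15

Final answer: 10·(1 - e^(-15t))/15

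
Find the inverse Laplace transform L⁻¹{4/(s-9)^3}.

L⁻¹{n!/(s-a)^(n+1)} = t^n·e^(at) with n=2, a=9. So L⁻¹{2/(s-9)^3} = t^2·e^(9t), and L⁻¹{4/(s-9)^3} = (4/2)·t^2·e^(9t) = 2·t^2·e^(9t)

Final answer: 2·t^2·e^(9t)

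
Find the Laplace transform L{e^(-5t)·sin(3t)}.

L{e^(at)·sin(ωt)} = ω/((s-a)² + ω²), so L{e^(-5t)·sin(3t)} = 3/((s+5)² + 9)

Final answer: 3/((s+5)² + 9)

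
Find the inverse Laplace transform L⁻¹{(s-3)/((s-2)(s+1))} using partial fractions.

Using partial fractions, f(t) = (-e^(2t) + 4e^(-t))/3

Final answer: (-e^(2t) + 4e^(-t))/3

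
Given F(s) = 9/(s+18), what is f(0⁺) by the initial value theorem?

f(0⁺) = lim_{s→∞} s·9/(s+18) = lim_{s→∞} 9s/(s+18) = 9

Final answer: 9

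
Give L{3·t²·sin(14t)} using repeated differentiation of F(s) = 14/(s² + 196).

F(s) = 14/(s² + 196). F'(s) = -28s/(s² + 196)². F''(s) = -28(196 - 3s²)/(s² + 196)³ = (84s² - 5488)/(s² + 196)³. So L{t²·sin(14t)} = (-1)² F''(s) = (84s² - 5488)/(s² + 196)³. Then L{3·t²·sin(14t)} = 3·(84s² - 5488)/(s² + 196)³ = (252s² - 16464)/(s² + 196)³

Final answer: (252s² - 16464)/(s² + 196)³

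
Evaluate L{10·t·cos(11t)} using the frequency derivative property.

L{cos(11t)} = s/(s² + 121). Derivative: d/ds[s/(s² + 121)] = [(s² + 121) - s·2s]/(s² + 121)² = (121 - s²)/(s² + 121)². So L{t·cos(11t)} = -F'(s) = (s² - 121)/(s² + 121)². Then L{10·t·cos(11t)} = 10·(s² - 121)/(s² + 121)²

Final answer: 10·(s² - 121)/(s² + 121)²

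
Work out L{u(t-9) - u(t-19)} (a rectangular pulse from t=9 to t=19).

L{u(t-a)} = e^(-as)/s. L{u(t-9) - u(t-19)} = (e^(-9s) - e^(-19s))/s

Final answer: (e^(-9s) - e^(-19s))/s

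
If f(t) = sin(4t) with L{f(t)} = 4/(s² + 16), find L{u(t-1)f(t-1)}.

Time shift theorem: L{u(t-a)f(t-a)} = e^(-as)F(s). Here a=1, F(s) = 4/(s² + 16), so L{u(t-1)f(t-1)} = e^(-s)·4/(s² + 16)

Final answer: e^(-s)·4/(s² + 16)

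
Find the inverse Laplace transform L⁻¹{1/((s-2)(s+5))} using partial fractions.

Decompose: A/(s-2) + B/(s+5). A = 1/7, B = -1/7. f(t) = (e^(2t) - e^(-5t))/7

Final answer: (e^(2t) - e^(-5t))/7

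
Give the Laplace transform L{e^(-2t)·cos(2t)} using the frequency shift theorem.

Frequency shift: L{e^(at)f(t)} = F(s-a). L{e^(-2t)·cos(2t)} = (s+2)/((s+2)² + 4)

Final answer: (s+2)/((s+2)² + 4)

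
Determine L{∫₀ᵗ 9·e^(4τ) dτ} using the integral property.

L{∫₀ᵗ f(τ)dτ} = F(s)/s with F(s) = 9/(s-4), so L{∫₀ᵗ 9·e^(4τ) dτ} = 9/(s(s-4))

Final answer: 9/(s(s-4))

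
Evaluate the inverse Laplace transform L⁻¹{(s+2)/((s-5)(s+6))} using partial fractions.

Using partial fractions, f(t) = (7e^(5t) + 4e^(-6t))/11

Final answer: (7e^(5t) + 4e^(-6t))/11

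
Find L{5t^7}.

L{t^n} = n!/s^(n+1). So L{5t^7} = 5·7!/s^8 = 25200/s^8

Final answer: 25200/s^8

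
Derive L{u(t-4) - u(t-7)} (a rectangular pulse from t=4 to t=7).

L{u(t-a)} = e^(-as)/s. L{u(t-4) - u(t-7)} = (e^(-4s) - e^(-7s))/s

Final answer: (e^(-4s) - e^(-7s))/s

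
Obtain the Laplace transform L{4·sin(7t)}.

L{sin(ωt)} = ω/(s² + ω²), so L{sin(7t)} = 7/(s² + 49). Then L{4·sin(7t)} = 4·7/(s² + 49) = 28/(s² + 49)

Final answer: 28/(s² + 49)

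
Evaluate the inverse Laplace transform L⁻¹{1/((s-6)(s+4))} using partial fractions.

Decompose: A/(s-6) + B/(s+4). A = 1/10, B = -1/10. f(t) = (e^(6t) - e^(-4t))/10

Final answer: (e^(6t) - e^(-4t))/10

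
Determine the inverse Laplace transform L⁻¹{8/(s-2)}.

L⁻¹{1/(s-a)} = e^(at), so L⁻¹{1/(s-2)} = e^(2t), and L⁻¹{8/(s-2)} = 8·e^(2t)

Final answer: 8·e^(2t)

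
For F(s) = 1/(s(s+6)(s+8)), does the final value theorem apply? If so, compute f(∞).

Poles of sF(s) = 1/((s+6)(s+8)) are at s = -6 and s = -8, both in the left half-plane. Theorem applies. f(∞) = lim_{s→0} sF(s) = 1/(6·8) = 1/48

Final answer: 1/48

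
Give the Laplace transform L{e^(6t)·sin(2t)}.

L{e^(at)·sin(ωt)} = ω/((s-a)² + ω²), so L{e^(6t)·sin(2t)} = 2/((s-6)² + 4)

Final answer: 2/((s-6)² + 4)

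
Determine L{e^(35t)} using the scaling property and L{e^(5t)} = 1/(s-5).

Using L{f(at)} = (1/a)F(s/a) with a=7 and f(t) = e^(5t): L{e^(35t)} = (1/7) · 1/((s/7)-5) = (1/7) · 7/(s-35) = 1/(s-35)

Final answer: 1/(s-35)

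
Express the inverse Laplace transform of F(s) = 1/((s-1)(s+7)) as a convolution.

1/((s-1)(s+7)) = (1/(s-1))·(1/(s+7)) = L{e^t}·L{e^(-7t)}. So f(t) = e^t*e^(-7t) = ∫₀ᵗ e^(τ)·e^(-7(t-τ)) dτ

Final answer: ∫₀ᵗ e^(τ)·e^(-7(t-τ)) dτ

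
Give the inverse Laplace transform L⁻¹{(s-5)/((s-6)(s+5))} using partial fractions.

Using partial fractions, f(t) = (e^(6t) + 10e^(-5t))/11

Final answer: (e^(6t) + 10e^(-5t))/11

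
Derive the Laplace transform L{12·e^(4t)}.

L{e^(at)} = 1/(s-a), so L{e^(4t)} = 1/(s-4). Then L{12·e^(4t)} = 12/(s-4)

Final answer: 12/(s-4)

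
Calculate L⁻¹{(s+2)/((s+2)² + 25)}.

Using frequency shift: L⁻¹{(s-a)/((s-a)² + b²)} = e^(at)cos(bt). Here a=-2, b=5

Final answer: e^(-2t)·cos(5t)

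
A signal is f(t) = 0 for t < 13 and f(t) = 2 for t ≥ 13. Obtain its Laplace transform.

f(t) = 2·u(t-13). L{u(t-13)} = e^(-13s)/s, so L{f(t)} = 2·e^(-13s)/s

Final answer: 2·e^(-13s)/s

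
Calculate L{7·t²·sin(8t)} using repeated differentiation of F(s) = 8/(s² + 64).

F(s) = 8/(s² + 64). F'(s) = -16s/(s² + 64)². F''(s) = -16(64 - 3s²)/(s² + 64)³ = (48s² - 1024)/(s² + 64)³. So L{t²·sin(8t)} = (-1)² F''(s) = (48s² - 1024)/(s² + 64)³. Then L{7·t²·sin(8t)} = 7·(48s² - 1024)/(s² + 64)³ = (336s² - 7168)/(s² + 64)³

Final answer: (336s² - 7168)/(s² + 64)³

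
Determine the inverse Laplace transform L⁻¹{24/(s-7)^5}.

L⁻¹{n!/(s-a)^(n+1)} = t^n·e^(at), so L⁻¹{24/(s-7)^5} = t^4·e^(7t)

Final answer: t^4·e^(7t)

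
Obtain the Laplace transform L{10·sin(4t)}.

L{sin(ωt)} = ω/(s² + ω²), so L{sin(4t)} = 4/(s² + 16). Then L{10·sin(4t)} = 10·4/(s² + 16) = 40/(s² + 16)

Final answer: 40/(s² + 16)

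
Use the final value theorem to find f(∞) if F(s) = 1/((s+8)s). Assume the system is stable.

f(∞) = lim_{s→0} sF(s) = lim_{s→0} 1/(s+8) = 1/8

Final answer: 1/8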